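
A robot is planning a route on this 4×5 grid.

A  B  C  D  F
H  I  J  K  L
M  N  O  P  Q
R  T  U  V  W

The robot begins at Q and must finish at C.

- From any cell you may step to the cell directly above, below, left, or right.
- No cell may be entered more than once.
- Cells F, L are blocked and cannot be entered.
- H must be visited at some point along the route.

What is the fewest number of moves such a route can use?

8

Any route passes through H somewhere between Q and C. Summing Manhattan distances along the two legs (Q → H → C) gives a lower bound of 5 + 3 = 8 moves.
A route of 8 moves achieves this: Q → P → K → J → I → H → A → B → C.
Since 8 matches the lower bound, it is optimal.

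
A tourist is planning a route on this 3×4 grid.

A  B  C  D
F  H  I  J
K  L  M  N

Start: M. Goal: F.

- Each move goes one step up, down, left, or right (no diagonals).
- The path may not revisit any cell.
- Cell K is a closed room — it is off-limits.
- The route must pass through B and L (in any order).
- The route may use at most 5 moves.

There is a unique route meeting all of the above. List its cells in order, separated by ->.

M -> L -> H -> B -> A -> F

The budget equals the shortest possible length, so every move has to be on a shortest route through the required cells.
Route from M: left 1 to L, up 2 to B, left 1 to A, down 1 to F — 5 moves in all.
Check: all required cells visited; 5 ≤ 5 moves.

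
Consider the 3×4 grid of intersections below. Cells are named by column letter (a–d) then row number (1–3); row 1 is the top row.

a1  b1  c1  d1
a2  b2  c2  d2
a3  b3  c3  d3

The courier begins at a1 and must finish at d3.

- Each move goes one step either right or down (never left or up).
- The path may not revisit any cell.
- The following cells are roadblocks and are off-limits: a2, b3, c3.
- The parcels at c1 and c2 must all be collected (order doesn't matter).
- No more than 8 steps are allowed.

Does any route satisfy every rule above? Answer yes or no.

One route that works: a1 → b1 → c1 → c2 → d2 → d3.

yes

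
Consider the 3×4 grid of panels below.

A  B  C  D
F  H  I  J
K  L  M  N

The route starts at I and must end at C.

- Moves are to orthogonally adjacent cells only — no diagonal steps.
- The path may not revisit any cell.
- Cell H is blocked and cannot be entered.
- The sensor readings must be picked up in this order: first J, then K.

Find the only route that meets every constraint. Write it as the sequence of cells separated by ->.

I -> J -> N -> M -> L -> K -> F -> A -> B -> C

The waypoints must appear in the order J, K, with no cell reused.
Route from I: right to J, down to N, 3× left (reaching K), 2× up (reaching A), 2× right (reaching C) — 9 moves in all.
Check: order respected (J at step 1, K at step 5).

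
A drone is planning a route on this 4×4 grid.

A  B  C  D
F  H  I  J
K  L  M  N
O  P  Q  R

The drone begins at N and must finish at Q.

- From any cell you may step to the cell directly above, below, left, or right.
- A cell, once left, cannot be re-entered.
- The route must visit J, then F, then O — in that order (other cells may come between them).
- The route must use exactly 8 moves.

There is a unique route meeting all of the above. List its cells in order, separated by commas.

The waypoints must appear in the order J, F, O, with no cell reused.
Route from N: up 1 to J, left 3 to F, down 2 to O, right 2 to Q — 8 moves in all.
Check: order respected (J at step 1, F at step 4, O at step 6); 8 moves as required.

N, J, I, H, F, K, O, P, Q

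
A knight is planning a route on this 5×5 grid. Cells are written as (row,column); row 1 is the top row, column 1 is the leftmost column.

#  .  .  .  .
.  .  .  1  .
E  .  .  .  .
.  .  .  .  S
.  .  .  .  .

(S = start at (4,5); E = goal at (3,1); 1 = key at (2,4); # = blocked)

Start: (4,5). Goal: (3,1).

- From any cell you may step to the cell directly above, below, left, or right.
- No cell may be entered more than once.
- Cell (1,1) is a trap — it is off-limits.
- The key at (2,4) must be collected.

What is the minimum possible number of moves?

7

Any route passes through (2,4) somewhere between (4,5) and (3,1). Summing Manhattan distances along the two legs ((4,5) → (2,4) → (3,1)) gives a lower bound of 3 + 4 = 7 moves.
A route of 7 moves achieves this: (4,5) → (3,5) → (2,5) → (2,4) → (3,4) → (3,3) → (3,2) → (3,1).
Since 7 matches the lower bound, it is optimal.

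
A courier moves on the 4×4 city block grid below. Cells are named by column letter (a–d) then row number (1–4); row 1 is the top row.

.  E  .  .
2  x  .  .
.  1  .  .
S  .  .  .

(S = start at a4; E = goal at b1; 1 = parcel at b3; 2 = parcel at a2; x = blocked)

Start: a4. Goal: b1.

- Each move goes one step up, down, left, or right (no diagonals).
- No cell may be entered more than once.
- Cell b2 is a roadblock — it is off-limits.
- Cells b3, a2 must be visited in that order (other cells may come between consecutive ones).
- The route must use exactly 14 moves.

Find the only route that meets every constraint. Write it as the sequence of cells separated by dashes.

a4 - b4 - c4 - d4 - d3 - d2 - d1 - c1 - c2 - c3 - b3 - a3 - a2 - a1 - b1

The waypoints must appear in the order b3, a2, with no cell reused.
Route from a4: 3× right (reaching d4), 3× up (reaching d1), left to c1, 2× down (reaching c3), 2× left (reaching a3), 2× up (reaching a1), right to b1 — 14 moves in all.
Check: order respected (1 at step 10, 2 at step 12); 14 moves as required.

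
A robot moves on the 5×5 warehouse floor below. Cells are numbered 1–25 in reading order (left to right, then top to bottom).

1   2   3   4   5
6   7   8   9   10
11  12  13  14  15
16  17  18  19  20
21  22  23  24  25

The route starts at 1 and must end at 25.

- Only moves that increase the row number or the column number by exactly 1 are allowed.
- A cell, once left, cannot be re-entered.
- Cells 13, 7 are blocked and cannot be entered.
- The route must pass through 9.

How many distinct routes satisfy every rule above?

8

A right/down-only route from 1 to 25 makes exactly 4 down-moves and 4 right-moves in some order.
With no other constraints that would be C(8,4) = 70 routes.
Split at 9 and multiply the segment counts (each segment already excludes blocked cells): 1→9: 2; 9→25: 4; product = 8.
That gives 8 routes.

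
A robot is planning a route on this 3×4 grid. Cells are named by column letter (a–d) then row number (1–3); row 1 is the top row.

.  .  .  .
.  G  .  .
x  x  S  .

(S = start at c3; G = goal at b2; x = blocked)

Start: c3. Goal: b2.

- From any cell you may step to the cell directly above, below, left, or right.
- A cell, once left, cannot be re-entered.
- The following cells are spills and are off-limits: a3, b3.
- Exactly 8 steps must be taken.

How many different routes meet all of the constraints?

Need simple routes of exactly 8 moves from c3 to b2 (Manhattan distance 2, so 3 moves are spent on a detour and 3 undoing it).
Enumerating: c3 c2 d2 d1 c1 b1 a1 a2 b2 | c3 d3 d2 d1 c1 b1 a1 a2 b2 | c3 d3 d2 c2 c1 b1 a1 a2 b2.
That gives 3 routes.

3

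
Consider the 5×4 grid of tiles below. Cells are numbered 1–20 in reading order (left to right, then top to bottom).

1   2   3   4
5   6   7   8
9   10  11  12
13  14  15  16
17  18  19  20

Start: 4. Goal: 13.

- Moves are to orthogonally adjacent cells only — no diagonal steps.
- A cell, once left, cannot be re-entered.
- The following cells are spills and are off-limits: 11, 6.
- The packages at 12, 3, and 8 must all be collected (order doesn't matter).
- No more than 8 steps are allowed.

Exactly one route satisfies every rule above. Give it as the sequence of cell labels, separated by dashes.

4 - 3 - 7 - 8 - 12 - 16 - 15 - 14 - 13

Any route must reach 12, 3, and 8 and still end at 13 within 8 moves, so the order of the required stops is forced.
Route from 4: left to 3, down to 7, right to 8, 2× down (reaching 16), 3× left (reaching 13) — 8 moves in all.
Check: all required cells visited; 8 ≤ 8 moves.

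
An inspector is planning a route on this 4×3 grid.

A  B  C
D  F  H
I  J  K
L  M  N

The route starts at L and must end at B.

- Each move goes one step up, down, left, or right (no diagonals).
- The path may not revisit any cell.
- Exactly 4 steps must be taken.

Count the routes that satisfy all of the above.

4

Need simple routes of exactly 4 moves from L to B (Manhattan distance 4, so 0 moves are spent on a detour and 0 undoing it).
Enumerating: L I D A B | L I D F B | L I J F B | L M J F B.
That gives 4 routes.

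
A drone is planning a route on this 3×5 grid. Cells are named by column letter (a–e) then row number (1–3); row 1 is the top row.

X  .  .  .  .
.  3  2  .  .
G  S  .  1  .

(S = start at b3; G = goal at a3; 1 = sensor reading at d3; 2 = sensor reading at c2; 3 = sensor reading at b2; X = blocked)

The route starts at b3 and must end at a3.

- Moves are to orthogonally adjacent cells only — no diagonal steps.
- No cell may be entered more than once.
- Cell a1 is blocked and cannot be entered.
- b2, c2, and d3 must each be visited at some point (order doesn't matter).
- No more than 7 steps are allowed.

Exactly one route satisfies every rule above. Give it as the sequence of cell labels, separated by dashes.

The 7-move cap with required stops at b2, c2, d3 leaves no slack for detours.
Route from b3: right 2 to d3, up 1 to d2, left 3 to a2, down 1 to a3 — 7 moves in all.
Check: all required cells visited; 7 ≤ 7 moves.

b3 - c3 - d3 - d2 - c2 - b2 - a2 - a3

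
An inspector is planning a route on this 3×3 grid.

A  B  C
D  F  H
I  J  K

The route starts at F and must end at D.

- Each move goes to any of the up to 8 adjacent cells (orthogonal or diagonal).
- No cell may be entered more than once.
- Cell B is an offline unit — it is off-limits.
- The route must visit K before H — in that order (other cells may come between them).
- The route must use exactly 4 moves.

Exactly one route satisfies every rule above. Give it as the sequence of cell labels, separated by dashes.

F - K - H - J - D

The waypoints must appear in the order K, H, with no cell reused.
Route from F: down-right 1 to K, up 1 to H, down-left 1 to J, up-left 1 to D — 4 moves in all.
Check: order respected (K at step 1, H at step 2); 4 moves as required.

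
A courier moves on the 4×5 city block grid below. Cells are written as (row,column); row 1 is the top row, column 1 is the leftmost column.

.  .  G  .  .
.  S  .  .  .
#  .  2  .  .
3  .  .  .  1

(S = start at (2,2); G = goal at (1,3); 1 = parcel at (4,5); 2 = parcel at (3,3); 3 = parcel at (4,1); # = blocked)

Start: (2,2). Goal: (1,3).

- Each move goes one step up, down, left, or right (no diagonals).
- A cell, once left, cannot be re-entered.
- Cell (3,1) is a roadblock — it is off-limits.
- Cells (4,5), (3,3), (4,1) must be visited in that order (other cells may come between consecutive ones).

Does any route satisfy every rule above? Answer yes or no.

no

(4,1) must be visited but has only one open neighbour ((4,2)), and it is neither the start nor the goal — the route would have to enter and leave through (4,2), re-entering it.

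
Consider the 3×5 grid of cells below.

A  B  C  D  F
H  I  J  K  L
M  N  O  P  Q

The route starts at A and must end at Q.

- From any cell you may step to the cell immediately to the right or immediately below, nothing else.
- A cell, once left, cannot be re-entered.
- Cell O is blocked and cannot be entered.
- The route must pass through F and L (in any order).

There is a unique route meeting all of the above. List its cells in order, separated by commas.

Moves only go right or down, so the column and row indices never decrease.
Route from A: 4× right (reaching F), 2× down (reaching Q) — 6 moves in all.
Check: all required cells visited.

A, B, C, D, F, L, Q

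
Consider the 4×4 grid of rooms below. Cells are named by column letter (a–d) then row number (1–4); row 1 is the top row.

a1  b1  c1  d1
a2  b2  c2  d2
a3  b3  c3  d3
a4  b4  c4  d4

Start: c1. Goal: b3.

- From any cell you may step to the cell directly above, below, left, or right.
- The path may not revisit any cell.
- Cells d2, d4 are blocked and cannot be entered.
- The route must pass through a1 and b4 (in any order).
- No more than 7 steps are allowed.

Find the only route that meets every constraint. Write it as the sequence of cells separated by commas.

c1, b1, a1, a2, a3, a4, b4, b3

The 7-move cap with required stops at a1, b4 leaves no slack for detours.
Route from c1: left 2 to a1, down 3 to a4, right 1 to b4, up 1 to b3 — 7 moves in all.
Check: all required cells visited; 7 ≤ 7 moves.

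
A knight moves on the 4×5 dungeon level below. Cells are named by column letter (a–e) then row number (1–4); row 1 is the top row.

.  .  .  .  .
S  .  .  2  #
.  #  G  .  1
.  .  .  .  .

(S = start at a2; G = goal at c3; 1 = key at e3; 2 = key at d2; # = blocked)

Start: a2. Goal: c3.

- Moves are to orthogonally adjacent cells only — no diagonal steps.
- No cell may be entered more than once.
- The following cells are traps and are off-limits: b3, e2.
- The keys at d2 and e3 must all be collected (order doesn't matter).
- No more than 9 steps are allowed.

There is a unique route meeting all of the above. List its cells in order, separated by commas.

a2, b2, c2, d2, d3, e3, e4, d4, c4, c3

Any route must reach d2 and e3 and still end at c3 within 9 moves, so the order of the required stops is forced.
Route from a2: 3× right (reaching d2), down to d3, right to e3, down to e4, 2× left (reaching c4), up to c3 — 9 moves in all.
Check: all required cells visited; 9 ≤ 9 moves.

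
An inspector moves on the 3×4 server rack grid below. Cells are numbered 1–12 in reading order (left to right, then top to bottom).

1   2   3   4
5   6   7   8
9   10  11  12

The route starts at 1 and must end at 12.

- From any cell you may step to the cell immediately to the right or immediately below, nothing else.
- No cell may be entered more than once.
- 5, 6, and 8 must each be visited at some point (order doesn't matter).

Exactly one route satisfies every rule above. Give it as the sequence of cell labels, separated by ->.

Moves only go right or down, so the column and row indices never decrease.
Route from 1: down to 5, 3× right (reaching 8), down to 12 — 5 moves in all.
Check: all required cells visited.

1 -> 5 -> 6 -> 7 -> 8 -> 12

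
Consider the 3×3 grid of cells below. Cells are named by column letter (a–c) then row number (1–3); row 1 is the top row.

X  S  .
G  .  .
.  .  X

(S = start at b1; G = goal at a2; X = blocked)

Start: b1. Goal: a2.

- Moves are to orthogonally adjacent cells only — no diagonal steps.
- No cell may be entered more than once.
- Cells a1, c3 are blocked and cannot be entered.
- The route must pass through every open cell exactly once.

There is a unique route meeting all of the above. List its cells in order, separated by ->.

b1 -> c1 -> c2 -> b2 -> b3 -> a3 -> a2

Need to visit all 7 open cells exactly once, starting at b1 and ending at a2.
Route from b1: right to c1, down to c2, left to b2, down to b3, left to a3, up to a2 — 6 moves in all.
Check: all 7 open cells covered.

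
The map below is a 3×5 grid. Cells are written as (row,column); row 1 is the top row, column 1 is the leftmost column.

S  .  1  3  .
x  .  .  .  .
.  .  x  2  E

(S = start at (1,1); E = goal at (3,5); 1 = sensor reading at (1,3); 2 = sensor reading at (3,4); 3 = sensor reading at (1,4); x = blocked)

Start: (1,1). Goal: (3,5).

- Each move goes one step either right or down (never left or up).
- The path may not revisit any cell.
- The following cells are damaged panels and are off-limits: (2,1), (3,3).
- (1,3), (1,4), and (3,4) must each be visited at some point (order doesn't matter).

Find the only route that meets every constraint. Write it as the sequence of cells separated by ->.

Moves only go right or down, so the column and row indices never decrease.
Route from (1,1): right 3 to (1,4), down 2 to (3,4), right 1 to (3,5) — 6 moves in all.
Check: all required cells visited.

(1,1) -> (1,2) -> (1,3) -> (1,4) -> (2,4) -> (3,4) -> (3,5)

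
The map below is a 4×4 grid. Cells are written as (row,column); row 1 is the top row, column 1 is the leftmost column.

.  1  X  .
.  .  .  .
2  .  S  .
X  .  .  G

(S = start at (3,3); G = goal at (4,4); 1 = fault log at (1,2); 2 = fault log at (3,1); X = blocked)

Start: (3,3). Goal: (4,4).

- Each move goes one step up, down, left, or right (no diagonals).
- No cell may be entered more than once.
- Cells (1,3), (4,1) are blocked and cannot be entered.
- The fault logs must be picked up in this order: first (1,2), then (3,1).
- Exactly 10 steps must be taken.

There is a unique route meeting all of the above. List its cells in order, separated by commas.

(3,3), (2,3), (2,2), (1,2), (1,1), (2,1), (3,1), (3,2), (4,2), (4,3), (4,4)

The waypoints must appear in the order (1,2), (3,1), with no cell reused.
Route from (3,3): up to (2,3), left to (2,2), up to (1,2), left to (1,1), 2× down (reaching (3,1)), right to (3,2), down to (4,2), 2× right (reaching (4,4)) — 10 moves in all.
Check: order respected (1 at step 3, 2 at step 6); 10 moves as required.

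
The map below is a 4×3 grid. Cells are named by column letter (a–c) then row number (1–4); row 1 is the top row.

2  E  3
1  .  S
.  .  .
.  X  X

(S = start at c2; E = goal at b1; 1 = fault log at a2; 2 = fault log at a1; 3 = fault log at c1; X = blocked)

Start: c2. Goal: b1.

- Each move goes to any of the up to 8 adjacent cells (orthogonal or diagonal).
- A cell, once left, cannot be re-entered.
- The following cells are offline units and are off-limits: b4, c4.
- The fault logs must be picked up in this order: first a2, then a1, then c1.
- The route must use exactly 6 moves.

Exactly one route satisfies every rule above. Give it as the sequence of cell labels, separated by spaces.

c2 b3 a2 a1 b2 c1 b1

The waypoints must appear in the order a2, a1, c1, with no cell reused.
Route from c2: down-left 1 to b3, up-left 1 to a2, up 1 to a1, down-right 1 to b2, up-right 1 to c1, left 1 to b1 — 6 moves in all.
Check: order respected (1 at step 2, 2 at step 3, 3 at step 5); 6 moves as required.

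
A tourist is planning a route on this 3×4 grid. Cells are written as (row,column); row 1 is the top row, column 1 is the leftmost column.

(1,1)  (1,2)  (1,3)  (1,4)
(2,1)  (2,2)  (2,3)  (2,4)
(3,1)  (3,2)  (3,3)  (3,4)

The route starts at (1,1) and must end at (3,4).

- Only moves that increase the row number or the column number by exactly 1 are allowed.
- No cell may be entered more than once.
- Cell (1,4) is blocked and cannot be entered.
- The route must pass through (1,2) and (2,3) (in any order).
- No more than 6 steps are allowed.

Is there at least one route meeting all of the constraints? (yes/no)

One route that works: (1,1) → (1,2) → (2,2) → (2,3) → (3,3) → (3,4).

yes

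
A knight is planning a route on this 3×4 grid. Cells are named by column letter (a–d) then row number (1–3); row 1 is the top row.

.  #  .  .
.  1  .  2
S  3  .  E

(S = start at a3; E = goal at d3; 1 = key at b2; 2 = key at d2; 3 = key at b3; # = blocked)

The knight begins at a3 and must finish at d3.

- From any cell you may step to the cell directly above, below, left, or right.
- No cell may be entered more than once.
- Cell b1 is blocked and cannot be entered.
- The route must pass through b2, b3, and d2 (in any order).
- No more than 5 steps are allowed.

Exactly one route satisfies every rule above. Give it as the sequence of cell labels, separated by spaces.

a3 b3 b2 c2 d2 d3

The budget equals the shortest possible length, so every move has to be on a shortest route through the required cells.
Route from a3: right to b3, up to b2, 2× right (reaching d2), down to d3 — 5 moves in all.
Check: all required cells visited; 5 ≤ 5 moves.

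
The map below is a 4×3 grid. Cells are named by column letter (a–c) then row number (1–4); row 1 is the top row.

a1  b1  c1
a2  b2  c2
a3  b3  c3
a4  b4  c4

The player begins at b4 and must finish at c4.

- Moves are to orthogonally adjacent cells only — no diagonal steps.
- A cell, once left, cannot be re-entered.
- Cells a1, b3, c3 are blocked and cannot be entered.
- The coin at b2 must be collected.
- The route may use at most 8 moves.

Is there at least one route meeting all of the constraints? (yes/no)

no

Every way from b2 onward to c4 runs back through b4, which the route has already used — so it cannot be completed without a revisit.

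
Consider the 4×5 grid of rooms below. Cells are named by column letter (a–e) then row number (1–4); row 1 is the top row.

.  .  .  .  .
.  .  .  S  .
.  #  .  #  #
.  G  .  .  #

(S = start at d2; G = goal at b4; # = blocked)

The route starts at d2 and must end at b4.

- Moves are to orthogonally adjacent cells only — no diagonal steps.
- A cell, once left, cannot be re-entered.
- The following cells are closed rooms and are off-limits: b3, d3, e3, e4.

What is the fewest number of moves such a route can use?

The Manhattan distance from d2 to b4 is |2−4| + |4−2| = 4, so at least 4 moves are needed.
A route of 4 moves achieves this: d2 → c2 → c3 → c4 → b4.
Since 4 matches the lower bound, it is optimal.

4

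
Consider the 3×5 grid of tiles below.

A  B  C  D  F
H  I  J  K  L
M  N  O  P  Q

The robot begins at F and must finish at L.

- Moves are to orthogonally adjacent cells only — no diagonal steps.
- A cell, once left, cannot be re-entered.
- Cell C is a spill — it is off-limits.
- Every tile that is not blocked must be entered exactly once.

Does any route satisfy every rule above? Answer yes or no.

One route that works: F → D → K → J → I → B → A → H → M → N → O → P → Q → L.

yes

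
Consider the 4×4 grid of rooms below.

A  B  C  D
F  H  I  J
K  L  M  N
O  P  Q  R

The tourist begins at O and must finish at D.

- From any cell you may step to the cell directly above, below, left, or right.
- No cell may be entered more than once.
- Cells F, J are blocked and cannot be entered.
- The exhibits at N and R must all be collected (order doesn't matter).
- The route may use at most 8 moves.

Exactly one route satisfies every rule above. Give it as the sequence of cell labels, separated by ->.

O -> P -> Q -> R -> N -> M -> I -> C -> D

The budget equals the shortest possible length, so every move has to be on a shortest route through the required cells.
Route from O: 3× right (reaching R), up to N, left to M, 2× up (reaching C), right to D — 8 moves in all.
Check: all required cells visited; 8 ≤ 8 moves.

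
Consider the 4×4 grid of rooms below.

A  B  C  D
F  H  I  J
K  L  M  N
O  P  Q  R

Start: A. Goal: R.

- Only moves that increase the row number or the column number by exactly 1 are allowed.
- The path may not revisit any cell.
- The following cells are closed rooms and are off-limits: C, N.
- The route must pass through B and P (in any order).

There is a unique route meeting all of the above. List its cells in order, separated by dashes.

Moves only go right or down, so the column and row indices never decrease.
Route from A: right 1 to B, down 3 to P, right 2 to R — 6 moves in all.
Check: all required cells visited.

A - B - H - L - P - Q - R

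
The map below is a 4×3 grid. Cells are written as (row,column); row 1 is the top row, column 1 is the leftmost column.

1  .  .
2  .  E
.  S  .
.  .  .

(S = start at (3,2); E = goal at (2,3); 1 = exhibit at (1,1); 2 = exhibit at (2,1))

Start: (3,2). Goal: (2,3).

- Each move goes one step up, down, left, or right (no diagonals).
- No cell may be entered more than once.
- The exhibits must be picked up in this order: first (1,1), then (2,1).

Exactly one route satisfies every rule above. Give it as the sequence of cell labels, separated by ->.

The waypoints must appear in the order (1,1), (2,1), with no cell reused.
Route from (3,2): 2× up (reaching (1,2)), left to (1,1), 3× down (reaching (4,1)), 2× right (reaching (4,3)), 2× up (reaching (2,3)) — 10 moves in all.
Check: order respected (1 at step 3, 2 at step 4).

(3,2) -> (2,2) -> (1,2) -> (1,1) -> (2,1) -> (3,1) -> (4,1) -> (4,2) -> (4,3) -> (3,3) -> (2,3)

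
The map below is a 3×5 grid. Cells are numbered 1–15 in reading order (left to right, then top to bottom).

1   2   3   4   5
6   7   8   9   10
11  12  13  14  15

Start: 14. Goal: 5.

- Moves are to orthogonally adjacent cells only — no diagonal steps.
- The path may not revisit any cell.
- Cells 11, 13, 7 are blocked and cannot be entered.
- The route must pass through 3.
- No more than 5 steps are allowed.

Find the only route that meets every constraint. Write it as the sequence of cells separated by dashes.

14 - 9 - 8 - 3 - 4 - 5

The 5-move cap with required stops at 3 leaves no slack for detours.
Route from 14: up 1 to 9, left 1 to 8, up 1 to 3, right 2 to 5 — 5 moves in all.
Check: all required cells visited; 5 ≤ 5 moves.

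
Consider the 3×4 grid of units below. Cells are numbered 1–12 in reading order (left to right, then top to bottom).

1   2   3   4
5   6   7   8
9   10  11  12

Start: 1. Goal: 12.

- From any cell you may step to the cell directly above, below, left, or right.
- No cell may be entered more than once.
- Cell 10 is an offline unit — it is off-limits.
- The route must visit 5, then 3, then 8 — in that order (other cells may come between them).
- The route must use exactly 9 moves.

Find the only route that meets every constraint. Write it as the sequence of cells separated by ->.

The waypoints must appear in the order 5, 3, 8, with no cell reused.
Route from 1: down 1 to 5, right 1 to 6, up 1 to 2, right 2 to 4, down 1 to 8, left 1 to 7, down 1 to 11, right 1 to 12 — 9 moves in all.
Check: order respected (5 at step 1, 3 at step 4, 8 at step 6); 9 moves as required.

1 -> 5 -> 6 -> 2 -> 3 -> 4 -> 8 -> 7 -> 11 -> 12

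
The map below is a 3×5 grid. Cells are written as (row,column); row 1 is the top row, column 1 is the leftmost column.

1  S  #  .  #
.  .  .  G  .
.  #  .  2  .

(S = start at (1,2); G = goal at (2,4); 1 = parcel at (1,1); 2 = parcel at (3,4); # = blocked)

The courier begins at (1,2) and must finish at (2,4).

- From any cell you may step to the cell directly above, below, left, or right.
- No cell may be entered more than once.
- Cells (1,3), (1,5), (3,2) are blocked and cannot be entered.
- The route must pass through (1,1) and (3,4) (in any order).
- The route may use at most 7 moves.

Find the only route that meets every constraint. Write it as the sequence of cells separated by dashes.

(1,2) - (1,1) - (2,1) - (2,2) - (2,3) - (3,3) - (3,4) - (2,4)

Any route must reach (1,1) and (3,4) and still end at (2,4) within 7 moves, so the order of the required stops is forced.
Route from (1,2): left 1 to (1,1), down 1 to (2,1), right 2 to (2,3), down 1 to (3,3), right 1 to (3,4), up 1 to (2,4) — 7 moves in all.
Check: all required cells visited; 7 ≤ 7 moves.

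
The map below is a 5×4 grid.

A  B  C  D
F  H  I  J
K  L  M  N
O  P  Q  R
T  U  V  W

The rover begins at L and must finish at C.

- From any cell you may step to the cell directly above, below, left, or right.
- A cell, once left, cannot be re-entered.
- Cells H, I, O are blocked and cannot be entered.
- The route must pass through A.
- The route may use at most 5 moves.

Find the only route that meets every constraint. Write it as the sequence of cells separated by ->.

Any route must reach A and still end at C within 5 moves, so the order of the required stops is forced.
Route from L: left to K, 2× up (reaching A), 2× right (reaching C) — 5 moves in all.
Check: all required cells visited; 5 ≤ 5 moves.

L -> K -> F -> A -> B -> C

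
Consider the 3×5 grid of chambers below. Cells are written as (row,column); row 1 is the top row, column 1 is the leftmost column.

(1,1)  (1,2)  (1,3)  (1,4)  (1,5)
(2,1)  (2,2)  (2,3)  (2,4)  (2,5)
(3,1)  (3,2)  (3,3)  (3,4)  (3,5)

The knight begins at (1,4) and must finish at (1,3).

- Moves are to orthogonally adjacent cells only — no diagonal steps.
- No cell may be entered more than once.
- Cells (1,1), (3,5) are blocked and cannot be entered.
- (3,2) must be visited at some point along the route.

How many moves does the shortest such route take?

7

Any route passes through (3,2) somewhere between (1,4) and (1,3). Summing Manhattan distances along the two legs ((1,4) → (3,2) → (1,3)) gives a lower bound of 4 + 3 = 7 moves.
A route of 7 moves achieves this: (1,4) → (2,4) → (3,4) → (3,3) → (3,2) → (2,2) → (1,2) → (1,3).
Since 7 matches the lower bound, it is optimal.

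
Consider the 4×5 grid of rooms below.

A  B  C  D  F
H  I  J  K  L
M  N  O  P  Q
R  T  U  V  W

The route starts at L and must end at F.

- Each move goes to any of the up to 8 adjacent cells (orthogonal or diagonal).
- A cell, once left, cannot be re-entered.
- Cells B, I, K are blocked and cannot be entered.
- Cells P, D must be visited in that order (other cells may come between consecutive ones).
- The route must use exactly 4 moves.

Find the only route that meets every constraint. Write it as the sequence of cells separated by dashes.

L - P - J - D - F

The waypoints must appear in the order P, D, with no cell reused.
Route from L: down-left 1 to P, up-left 1 to J, up-right 1 to D, right 1 to F — 4 moves in all.
Check: order respected (P at step 1, D at step 3); 4 moves as required.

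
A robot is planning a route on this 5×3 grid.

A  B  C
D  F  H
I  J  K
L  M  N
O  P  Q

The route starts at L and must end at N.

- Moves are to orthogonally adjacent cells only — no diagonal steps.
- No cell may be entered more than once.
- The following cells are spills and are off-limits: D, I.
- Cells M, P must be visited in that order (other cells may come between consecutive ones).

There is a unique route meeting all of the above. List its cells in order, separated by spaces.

The waypoints must appear in the order M, P, with no cell reused.
Route from L: right to M, down to P, right to Q, up to N — 4 moves in all.
Check: order respected (M at step 1, P at step 2).

L M P Q N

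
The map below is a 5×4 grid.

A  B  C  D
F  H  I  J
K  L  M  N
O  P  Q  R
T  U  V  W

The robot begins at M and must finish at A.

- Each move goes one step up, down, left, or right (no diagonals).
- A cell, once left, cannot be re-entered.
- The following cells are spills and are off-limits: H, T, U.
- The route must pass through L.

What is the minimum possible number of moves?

4

Any route passes through L somewhere between M and A. Summing Manhattan distances along the two legs (M → L → A) gives a lower bound of 1 + 3 = 4 moves.
A route of 4 moves achieves this: M → L → K → F → A.
Since 4 matches the lower bound, it is optimal.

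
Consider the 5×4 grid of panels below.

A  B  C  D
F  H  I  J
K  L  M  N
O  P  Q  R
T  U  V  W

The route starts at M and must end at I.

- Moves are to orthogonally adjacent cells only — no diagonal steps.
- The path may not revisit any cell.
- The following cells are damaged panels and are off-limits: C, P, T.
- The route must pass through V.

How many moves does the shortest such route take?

Any route passes through V somewhere between M and I. Summing Manhattan distances along the two legs (M → V → I) gives a lower bound of 2 + 3 = 5 moves.
The shortest route satisfying every rule uses 7 moves: M → Q → V → W → R → N → J → I.
The bound of 5 isn't tight here; checking systematically, no route of length 5 through 6 satisfies every constraint, so 7 is the minimum.

7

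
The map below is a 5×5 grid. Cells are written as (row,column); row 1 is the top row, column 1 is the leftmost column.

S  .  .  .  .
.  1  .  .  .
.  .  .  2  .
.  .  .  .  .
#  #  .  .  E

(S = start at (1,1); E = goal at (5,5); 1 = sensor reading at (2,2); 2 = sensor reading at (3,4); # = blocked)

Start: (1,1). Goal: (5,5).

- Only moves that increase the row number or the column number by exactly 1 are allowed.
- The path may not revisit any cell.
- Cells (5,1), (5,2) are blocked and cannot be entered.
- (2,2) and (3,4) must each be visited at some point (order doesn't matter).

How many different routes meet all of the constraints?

18

A right/down-only route from (1,1) to (5,5) makes exactly 4 down-moves and 4 right-moves in some order.
With no other constraints that would be C(8,4) = 70 routes.
A monotone route can only reach the required cells in the order (2,2), (3,4), so split there and multiply the segment counts (each segment already excludes blocked cells): (1,1)→(2,2): 2; (2,2)→(3,4): 3; (3,4)→(5,5): 3; product = 18.
That gives 18 routes.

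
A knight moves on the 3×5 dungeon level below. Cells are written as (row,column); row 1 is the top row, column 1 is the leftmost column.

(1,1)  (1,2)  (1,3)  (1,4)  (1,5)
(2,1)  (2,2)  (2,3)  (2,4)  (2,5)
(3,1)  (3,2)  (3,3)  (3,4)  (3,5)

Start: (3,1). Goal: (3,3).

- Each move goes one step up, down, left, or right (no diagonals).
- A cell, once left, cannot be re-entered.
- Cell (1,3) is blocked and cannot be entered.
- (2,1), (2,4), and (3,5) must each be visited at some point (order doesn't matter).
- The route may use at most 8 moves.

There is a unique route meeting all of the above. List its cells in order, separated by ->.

The budget equals the shortest possible length, so every move has to be on a shortest route through the required cells.
Route from (3,1): up to (2,1), 4× right (reaching (2,5)), down to (3,5), 2× left (reaching (3,3)) — 8 moves in all.
Check: all required cells visited; 8 ≤ 8 moves.

(3,1) -> (2,1) -> (2,2) -> (2,3) -> (2,4) -> (2,5) -> (3,5) -> (3,4) -> (3,3)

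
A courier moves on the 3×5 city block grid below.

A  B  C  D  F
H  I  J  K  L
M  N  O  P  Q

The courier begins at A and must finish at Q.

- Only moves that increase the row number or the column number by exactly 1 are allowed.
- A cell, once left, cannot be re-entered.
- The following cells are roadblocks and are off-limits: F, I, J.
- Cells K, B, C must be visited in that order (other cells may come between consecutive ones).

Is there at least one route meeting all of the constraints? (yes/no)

no

B lies above K, so going from K to B would need an upward move — but moves only go right/down, so K cannot be visited before B.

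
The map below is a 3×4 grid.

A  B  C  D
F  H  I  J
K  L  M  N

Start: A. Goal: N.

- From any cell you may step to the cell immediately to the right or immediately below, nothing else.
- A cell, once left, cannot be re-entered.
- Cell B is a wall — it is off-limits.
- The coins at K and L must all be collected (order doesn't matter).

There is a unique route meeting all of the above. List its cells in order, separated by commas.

A, F, K, L, M, N

Moves only go right or down, so the column and row indices never decrease.
Route from A: down 2 to K, right 3 to N — 5 moves in all.
Check: all required cells visited.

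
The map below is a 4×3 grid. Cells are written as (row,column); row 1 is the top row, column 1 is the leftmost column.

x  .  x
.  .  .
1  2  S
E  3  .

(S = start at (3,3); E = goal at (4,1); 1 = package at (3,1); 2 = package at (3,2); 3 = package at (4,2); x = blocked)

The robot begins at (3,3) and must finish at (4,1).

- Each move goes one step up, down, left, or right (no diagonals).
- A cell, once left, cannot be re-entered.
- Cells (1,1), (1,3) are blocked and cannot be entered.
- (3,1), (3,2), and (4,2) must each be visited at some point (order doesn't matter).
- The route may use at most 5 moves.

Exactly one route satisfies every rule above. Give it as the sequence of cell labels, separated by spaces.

(3,3) (4,3) (4,2) (3,2) (3,1) (4,1)

The 5-move cap with required stops at (3,1), (3,2), (4,2) leaves no slack for detours.
Route from (3,3): down 1 to (4,3), left 1 to (4,2), up 1 to (3,2), left 1 to (3,1), down 1 to (4,1) — 5 moves in all.
Check: all required cells visited; 5 ≤ 5 moves.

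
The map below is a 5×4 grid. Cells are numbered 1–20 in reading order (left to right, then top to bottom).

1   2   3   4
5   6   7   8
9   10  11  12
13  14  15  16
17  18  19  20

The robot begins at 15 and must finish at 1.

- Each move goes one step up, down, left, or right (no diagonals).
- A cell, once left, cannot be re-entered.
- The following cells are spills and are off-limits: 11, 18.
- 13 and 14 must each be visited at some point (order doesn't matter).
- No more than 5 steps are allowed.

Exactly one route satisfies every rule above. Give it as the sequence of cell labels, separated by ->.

The budget equals the shortest possible length, so every move has to be on a shortest route through the required cells.
Route from 15: left 2 to 13, up 3 to 1 — 5 moves in all.
Check: all required cells visited; 5 ≤ 5 moves.

15 -> 14 -> 13 -> 9 -> 5 -> 1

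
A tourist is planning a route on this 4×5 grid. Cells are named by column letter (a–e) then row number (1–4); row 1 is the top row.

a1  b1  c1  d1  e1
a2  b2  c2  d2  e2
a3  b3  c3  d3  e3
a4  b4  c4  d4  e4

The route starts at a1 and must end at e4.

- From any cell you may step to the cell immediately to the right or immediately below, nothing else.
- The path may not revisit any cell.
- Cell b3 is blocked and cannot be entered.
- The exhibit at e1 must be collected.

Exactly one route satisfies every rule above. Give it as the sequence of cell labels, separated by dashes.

a1 - b1 - c1 - d1 - e1 - e2 - e3 - e4

Moves only go right or down, so the column and row indices never decrease.
Route from a1: 4× right (reaching e1), 3× down (reaching e4) — 7 moves in all.
Check: all required cells visited.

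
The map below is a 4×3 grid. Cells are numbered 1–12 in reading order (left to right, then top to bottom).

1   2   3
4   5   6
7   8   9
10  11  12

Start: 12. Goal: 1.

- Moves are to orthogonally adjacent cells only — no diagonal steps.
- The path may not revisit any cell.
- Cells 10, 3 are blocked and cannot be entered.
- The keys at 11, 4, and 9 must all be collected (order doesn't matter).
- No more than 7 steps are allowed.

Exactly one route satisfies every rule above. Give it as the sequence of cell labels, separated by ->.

12 -> 11 -> 8 -> 9 -> 6 -> 5 -> 4 -> 1

Any route must reach 11, 4, and 9 and still end at 1 within 7 moves, so the order of the required stops is forced.
Route from 12: left 1 to 11, up 1 to 8, right 1 to 9, up 1 to 6, left 2 to 4, up 1 to 1 — 7 moves in all.
Check: all required cells visited; 7 ≤ 7 moves.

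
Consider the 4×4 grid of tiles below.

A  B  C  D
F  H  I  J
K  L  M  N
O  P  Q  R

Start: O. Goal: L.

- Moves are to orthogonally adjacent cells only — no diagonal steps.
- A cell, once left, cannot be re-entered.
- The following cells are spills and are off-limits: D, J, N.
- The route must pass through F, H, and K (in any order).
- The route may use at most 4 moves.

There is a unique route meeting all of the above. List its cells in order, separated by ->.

Any route must reach F, H, and K and still end at L within 4 moves, so the order of the required stops is forced.
Route from O: up 2 to F, right 1 to H, down 1 to L — 4 moves in all.
Check: all required cells visited; 4 ≤ 4 moves.

O -> K -> F -> H -> L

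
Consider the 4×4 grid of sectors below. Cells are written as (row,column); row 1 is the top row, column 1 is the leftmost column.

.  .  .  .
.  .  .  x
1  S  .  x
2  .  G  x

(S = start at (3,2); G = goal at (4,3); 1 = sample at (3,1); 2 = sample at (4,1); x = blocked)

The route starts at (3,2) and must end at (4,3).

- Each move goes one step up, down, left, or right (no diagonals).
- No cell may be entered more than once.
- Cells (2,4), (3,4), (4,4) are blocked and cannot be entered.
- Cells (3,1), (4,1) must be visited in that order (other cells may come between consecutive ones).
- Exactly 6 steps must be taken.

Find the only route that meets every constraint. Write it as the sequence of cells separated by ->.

The waypoints must appear in the order (3,1), (4,1), with no cell reused.
Route from (3,2): up 1 to (2,2), left 1 to (2,1), down 2 to (4,1), right 2 to (4,3) — 6 moves in all.
Check: order respected (1 at step 3, 2 at step 4); 6 moves as required.

(3,2) -> (2,2) -> (2,1) -> (3,1) -> (4,1) -> (4,2) -> (4,3)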